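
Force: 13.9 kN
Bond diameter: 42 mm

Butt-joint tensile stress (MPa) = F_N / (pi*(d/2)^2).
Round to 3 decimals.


F_N = 13.9 * 1000 = 13900.0 N
A = pi*(21.0)^2 = 1385.4424 mm^2
stress = 13900.0 / 1385.4424 = 10.033 MPa

10.033


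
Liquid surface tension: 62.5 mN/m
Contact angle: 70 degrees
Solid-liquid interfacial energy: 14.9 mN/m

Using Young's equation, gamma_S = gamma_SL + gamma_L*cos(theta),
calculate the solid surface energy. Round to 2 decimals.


gamma_S = 14.9 + 62.5 * cos(70)
= 36.28 mN/m

36.28


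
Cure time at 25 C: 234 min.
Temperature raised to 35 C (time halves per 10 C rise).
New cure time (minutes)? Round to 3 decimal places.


Acceleration factor = 2^(10/10) = 2.0000
New time = 234 / 2.0000 = 117.000 min

117.000


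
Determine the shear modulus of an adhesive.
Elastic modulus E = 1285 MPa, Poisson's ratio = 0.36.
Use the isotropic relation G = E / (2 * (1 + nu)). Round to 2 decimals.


G = 1285 / (2*(1+0.36)) = 1285 / 2.72
= 472.43 MPa

472.43


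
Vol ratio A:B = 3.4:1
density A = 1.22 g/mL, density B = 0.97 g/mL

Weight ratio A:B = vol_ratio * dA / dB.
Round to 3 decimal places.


Weight ratio = 3.4 * 1.22 / 0.97
= 4.276

4.276


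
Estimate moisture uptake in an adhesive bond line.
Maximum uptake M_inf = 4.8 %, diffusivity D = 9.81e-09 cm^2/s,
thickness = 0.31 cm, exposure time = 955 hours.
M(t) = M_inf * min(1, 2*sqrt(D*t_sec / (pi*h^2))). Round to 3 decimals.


Convert time: 955 h = 3438000 s
ratio = min(1, 2*sqrt(9.81e-09*3438000/(pi*0.31^2)))
= 0.668468
M(t) = 4.8 * 0.668468 = 3.209%

3.209


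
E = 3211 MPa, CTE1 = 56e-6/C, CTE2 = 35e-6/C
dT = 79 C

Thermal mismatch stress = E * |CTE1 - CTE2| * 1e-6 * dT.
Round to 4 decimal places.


= 3211 * 21e-6 * 79
= 5.3270 MPa

5.3270


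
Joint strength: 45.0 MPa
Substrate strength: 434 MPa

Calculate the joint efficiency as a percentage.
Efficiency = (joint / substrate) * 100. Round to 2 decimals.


Efficiency = (45.0 / 434) * 100 = 10.37%

10.37


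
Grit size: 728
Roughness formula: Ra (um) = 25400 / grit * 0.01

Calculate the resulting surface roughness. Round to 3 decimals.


Ra = 25400 / 728 * 0.01
= 0.349 um

0.349


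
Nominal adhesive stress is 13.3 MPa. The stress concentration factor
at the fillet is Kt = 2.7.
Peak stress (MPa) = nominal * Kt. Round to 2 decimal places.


Peak = 13.3 * 2.7 = 35.91 MPa

35.91


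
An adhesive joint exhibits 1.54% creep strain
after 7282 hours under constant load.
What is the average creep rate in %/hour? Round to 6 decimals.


Creep rate = strain / time
= 1.54 / 7282
= 0.000211 %/h

0.000211


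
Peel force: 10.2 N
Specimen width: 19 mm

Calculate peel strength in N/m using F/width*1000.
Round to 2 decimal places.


Peel strength = 10.2 / 19 * 1000 = 536.84 N/m

536.84


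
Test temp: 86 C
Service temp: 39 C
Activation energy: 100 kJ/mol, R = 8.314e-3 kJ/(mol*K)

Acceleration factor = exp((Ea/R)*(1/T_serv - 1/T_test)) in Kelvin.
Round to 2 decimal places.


AF = exp((100/0.008314)*(1/312.15 - 1/359.15))
= 154.86

154.86


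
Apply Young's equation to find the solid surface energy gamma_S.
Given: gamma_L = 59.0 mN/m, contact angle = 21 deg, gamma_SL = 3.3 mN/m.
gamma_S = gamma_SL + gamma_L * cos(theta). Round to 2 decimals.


theta_rad = 21 * pi/180 = 0.366519
gamma_S = 3.3 + 59.0 * cos(0.366519)
= 58.38 mN/m

58.38


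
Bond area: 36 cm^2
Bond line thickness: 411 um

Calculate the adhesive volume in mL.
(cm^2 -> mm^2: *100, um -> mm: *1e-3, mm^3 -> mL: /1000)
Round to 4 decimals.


V = 36*100 * 411*1e-3 / 1000
= 1.4796 mL

1.4796


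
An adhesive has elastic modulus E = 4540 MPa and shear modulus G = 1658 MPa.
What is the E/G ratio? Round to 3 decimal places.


E/G = 4540 / 1658 = 2.738

2.738


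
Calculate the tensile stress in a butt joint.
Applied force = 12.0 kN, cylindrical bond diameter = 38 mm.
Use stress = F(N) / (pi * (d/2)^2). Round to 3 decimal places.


A = pi * 19.0^2 = 1134.1149 mm^2
sigma = 12000.0 / 1134.1149 = 10.581 MPa

10.581


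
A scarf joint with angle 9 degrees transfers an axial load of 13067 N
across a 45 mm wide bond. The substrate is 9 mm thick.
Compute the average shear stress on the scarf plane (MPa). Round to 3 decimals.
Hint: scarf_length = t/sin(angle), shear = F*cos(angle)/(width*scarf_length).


scarf_length = 9 / sin(9 deg) = 57.5321 mm
cos(9 deg) = 0.987688
shear stress = 13067 * 0.987688 / (45 * 57.5321)
= 4.985 MPa

4.985


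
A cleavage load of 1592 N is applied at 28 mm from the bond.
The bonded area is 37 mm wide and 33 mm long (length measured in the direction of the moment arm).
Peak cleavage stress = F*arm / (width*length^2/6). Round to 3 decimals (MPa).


Moment = 1592 * 28 = 44576 N*mm
Section modulus = 37 * 1089 / 6 = 40293 / 6 mm^3
Stress = 44576 / (40293 / 6) = 267456 / 40293
= 6.638 MPa

6.638


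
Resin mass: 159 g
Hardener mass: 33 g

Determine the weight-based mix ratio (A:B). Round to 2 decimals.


Ratio = 159 / 33 = 4.82

4.82


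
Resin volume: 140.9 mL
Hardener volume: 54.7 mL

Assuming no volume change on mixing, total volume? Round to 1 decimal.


V_total = 140.9 + 54.7 = 195.6 mL

195.6


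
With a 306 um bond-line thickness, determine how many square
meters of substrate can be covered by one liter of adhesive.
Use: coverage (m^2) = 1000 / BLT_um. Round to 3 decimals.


Coverage = 1000 / 306 = 3.268 m^2

3.268


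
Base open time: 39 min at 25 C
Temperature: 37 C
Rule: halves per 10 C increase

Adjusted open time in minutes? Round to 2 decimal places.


Acceleration = 2^((37-25)/10) = 2.2974
Open time = 39 / 2.2974 = 16.98 min

16.98


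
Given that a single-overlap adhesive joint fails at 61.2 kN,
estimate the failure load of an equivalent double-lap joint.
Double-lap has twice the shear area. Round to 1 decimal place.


Double-lap factor = 2
Expected load = 61.2 * 2 = 122.4 kN

122.4


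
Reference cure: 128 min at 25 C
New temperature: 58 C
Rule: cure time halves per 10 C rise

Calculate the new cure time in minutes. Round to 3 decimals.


factor = 2^((58-25)/10) = 9.8492
t_new = 128 / 9.8492 = 12.996 min

12.996


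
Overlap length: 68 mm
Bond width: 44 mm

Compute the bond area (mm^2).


Bond area = 68 * 44 = 2992 mm^2

2992


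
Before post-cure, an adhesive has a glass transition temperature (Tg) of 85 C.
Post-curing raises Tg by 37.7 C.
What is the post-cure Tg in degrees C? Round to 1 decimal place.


Tg_post = Tg_base + delta_Tg
= 85 + 37.7
= 122.7 C

122.7


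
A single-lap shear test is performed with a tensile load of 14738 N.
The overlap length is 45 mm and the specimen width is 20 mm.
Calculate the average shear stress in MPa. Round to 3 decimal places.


Shear stress = F / (overlap * width)
= 14738 / (45 * 20)
= 14738 / 900
= 16.376 MPa

16.376


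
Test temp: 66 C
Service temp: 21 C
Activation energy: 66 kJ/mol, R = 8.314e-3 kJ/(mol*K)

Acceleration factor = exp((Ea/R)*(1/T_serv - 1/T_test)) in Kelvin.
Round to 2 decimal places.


AF = exp((66/0.008314)*(1/294.15 - 1/339.15))
= 35.90

35.90


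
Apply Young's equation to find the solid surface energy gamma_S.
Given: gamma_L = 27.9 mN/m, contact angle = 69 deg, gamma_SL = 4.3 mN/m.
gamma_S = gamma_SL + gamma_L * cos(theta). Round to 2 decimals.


theta_rad = 69 * pi/180 = 1.204277
gamma_S = 4.3 + 27.9 * cos(1.204277)
= 14.30 mN/m

14.30


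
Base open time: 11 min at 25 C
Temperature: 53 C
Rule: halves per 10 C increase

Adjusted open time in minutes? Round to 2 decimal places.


Acceleration = 2^((53-25)/10) = 6.9644
Open time = 11 / 6.9644 = 1.58 min

1.58


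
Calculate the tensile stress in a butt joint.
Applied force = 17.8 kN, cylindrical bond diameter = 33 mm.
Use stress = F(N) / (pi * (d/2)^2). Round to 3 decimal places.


A = pi * 16.5^2 = 855.2986 mm^2
sigma = 17800.0 / 855.2986 = 20.811 MPa

20.811


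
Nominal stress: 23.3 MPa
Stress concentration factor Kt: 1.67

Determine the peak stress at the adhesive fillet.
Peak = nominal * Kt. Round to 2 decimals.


Peak stress = 23.3 * 1.67
= 38.91 MPa

38.91


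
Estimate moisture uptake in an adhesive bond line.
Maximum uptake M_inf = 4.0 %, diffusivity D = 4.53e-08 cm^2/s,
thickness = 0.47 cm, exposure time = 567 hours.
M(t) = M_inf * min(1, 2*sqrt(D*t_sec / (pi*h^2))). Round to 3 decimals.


Convert time: 567 h = 2041200 s
ratio = min(1, 2*sqrt(4.53e-08*2041200/(pi*0.47^2)))
= 0.730044
M(t) = 4.0 * 0.730044 = 2.920%

2.920


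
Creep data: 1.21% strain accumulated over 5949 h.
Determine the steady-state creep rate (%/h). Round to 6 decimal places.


Rate = 1.21 / 5949 = 0.000203 %/h

0.000203


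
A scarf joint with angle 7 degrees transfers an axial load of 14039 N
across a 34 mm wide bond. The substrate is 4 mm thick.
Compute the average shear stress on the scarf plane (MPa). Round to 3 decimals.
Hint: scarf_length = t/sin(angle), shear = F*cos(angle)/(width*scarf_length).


scarf_length = 4 / sin(7 deg) = 32.8220 mm
cos(7 deg) = 0.992546
shear stress = 14039 * 0.992546 / (34 * 32.8220)
= 12.487 MPa

12.487


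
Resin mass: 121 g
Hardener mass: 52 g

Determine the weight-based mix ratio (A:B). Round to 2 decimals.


Ratio = 121 / 52 = 2.33

2.33


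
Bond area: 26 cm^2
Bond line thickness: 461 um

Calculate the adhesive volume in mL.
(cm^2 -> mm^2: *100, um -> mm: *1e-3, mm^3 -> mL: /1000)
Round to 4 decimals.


V = 26*100 * 461*1e-3 / 1000
= 1.1986 mL

1.1986


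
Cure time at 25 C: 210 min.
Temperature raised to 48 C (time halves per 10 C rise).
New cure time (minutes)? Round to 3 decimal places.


Acceleration factor = 2^(23/10) = 4.9246
New time = 210 / 4.9246 = 42.643 min

42.643


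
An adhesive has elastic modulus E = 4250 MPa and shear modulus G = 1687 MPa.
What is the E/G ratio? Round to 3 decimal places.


E/G = 4250 / 1687 = 2.519

2.519


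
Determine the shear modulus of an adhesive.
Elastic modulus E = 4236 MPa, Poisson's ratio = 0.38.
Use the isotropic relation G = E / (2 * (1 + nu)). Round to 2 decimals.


G = 4236 / (2*(1+0.38)) = 4236 / 2.76
= 1534.78 MPa

1534.78


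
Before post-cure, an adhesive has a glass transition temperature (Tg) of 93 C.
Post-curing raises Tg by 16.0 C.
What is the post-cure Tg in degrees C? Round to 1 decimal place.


Tg_post = Tg_base + delta_Tg
= 93 + 16.0
= 109.0 C

109.0


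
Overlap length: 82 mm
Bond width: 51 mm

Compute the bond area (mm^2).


Bond area = 82 * 51 = 4182 mm^2

4182


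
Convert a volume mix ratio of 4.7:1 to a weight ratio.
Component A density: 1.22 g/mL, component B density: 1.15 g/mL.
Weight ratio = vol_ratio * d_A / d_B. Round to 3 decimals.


= 4.7 * 1.22 / 1.15 = 4.986

4.986


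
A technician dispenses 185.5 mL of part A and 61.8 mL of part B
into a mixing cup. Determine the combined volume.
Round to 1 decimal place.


Combined volume = 185.5 + 61.8
= 247.3 mL

247.3


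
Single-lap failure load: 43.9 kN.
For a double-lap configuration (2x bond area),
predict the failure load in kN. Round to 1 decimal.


Failure load = 43.9 * 2 = 87.8 kN

87.8


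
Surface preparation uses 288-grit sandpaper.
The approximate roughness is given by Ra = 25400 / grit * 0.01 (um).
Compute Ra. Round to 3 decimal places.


Ra = 25400 / 288 * 0.01
= 254 / 288
= 0.882 um

0.882


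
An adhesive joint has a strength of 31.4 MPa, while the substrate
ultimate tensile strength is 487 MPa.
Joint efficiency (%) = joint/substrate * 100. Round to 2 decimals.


Efficiency = 31.4 / 487 * 100
= 6.45%

6.45


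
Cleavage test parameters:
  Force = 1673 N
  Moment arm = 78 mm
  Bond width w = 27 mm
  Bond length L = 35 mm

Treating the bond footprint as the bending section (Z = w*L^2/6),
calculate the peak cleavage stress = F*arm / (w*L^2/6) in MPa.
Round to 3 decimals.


M = 1673 * 78 = 130494 N*mm
Z = 27 * 35^2 / 6 = 33075 / 6 mm^3
sigma = M / Z = 6 * 130494 / 33075 = 782964 / 33075
= 23.672 MPa

23.672


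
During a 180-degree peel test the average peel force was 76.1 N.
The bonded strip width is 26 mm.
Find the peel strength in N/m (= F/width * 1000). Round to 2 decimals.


Peel strength = F/width * 1000
= 76.1 / 26 * 1000
= 2926.92 N/m

2926.92


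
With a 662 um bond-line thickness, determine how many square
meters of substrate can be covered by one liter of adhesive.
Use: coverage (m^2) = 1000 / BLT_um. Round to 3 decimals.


Coverage = 1000 / 662 = 1.511 m^2

1.511


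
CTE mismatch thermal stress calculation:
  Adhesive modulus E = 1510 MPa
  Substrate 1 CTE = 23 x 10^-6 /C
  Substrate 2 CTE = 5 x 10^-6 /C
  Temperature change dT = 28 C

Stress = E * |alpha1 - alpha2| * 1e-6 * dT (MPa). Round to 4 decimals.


delta_alpha = |23 - 5| = 18 x 10^-6/C
Stress = 1510 * 18e-6 * 28
= 0.7610 MPa

0.7610


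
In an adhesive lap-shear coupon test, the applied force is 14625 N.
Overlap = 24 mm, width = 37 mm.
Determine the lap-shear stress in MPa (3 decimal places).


stress = F / (overlap * width)
= 14625 / (24 * 37)
= 16.470 MPa

16.470


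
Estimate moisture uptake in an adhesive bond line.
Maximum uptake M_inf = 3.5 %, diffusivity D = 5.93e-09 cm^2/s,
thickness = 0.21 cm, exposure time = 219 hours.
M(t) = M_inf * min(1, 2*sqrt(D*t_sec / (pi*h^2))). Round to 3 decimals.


Convert time: 219 h = 788400 s
ratio = min(1, 2*sqrt(5.93e-09*788400/(pi*0.21^2)))
= 0.367398
M(t) = 3.5 * 0.367398 = 1.286%

1.286


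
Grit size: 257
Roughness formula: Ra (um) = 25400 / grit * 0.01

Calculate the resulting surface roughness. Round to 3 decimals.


Ra = 25400 / 257 * 0.01
= 0.988 um

0.988


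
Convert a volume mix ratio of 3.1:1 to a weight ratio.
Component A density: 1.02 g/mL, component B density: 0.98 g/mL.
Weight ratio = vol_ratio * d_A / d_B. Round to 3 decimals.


= 3.1 * 1.02 / 0.98 = 3.227

3.227


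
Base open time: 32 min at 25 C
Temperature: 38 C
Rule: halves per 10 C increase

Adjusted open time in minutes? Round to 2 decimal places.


Acceleration = 2^((38-25)/10) = 2.4623
Open time = 32 / 2.4623 = 13.00 min

13.00


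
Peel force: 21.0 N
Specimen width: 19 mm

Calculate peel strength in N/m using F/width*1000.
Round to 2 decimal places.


Peel strength = 21.0 / 19 * 1000 = 1105.26 N/m

1105.26


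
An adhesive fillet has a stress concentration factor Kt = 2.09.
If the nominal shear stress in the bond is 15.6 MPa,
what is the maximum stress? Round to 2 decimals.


Max stress = 15.6 * 2.09 = 32.60 MPa

32.60


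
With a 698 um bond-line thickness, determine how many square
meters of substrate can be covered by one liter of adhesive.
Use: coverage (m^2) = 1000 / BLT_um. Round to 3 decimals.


Coverage = 1000 / 698 = 1.433 m^2

1.433


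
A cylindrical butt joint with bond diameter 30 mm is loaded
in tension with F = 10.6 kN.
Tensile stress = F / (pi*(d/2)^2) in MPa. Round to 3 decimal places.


Area = pi * (30/2)^2 = 706.8583 mm^2
Stress = 10.6*1000 / 706.8583
= 14.996 MPa

14.996


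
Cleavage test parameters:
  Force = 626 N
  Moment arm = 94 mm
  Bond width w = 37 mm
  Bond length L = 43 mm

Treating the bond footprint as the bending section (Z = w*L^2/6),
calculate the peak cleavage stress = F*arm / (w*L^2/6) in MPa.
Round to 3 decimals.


M = 626 * 94 = 58844 N*mm
Z = 37 * 43^2 / 6 = 68413 / 6 mm^3
sigma = M / Z = 6 * 58844 / 68413 = 353064 / 68413
= 5.161 MPa

5.161


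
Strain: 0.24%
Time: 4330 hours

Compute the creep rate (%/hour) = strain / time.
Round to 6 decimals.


Creep rate = 0.24 / 4330
= 0.000055 %/h

0.000055


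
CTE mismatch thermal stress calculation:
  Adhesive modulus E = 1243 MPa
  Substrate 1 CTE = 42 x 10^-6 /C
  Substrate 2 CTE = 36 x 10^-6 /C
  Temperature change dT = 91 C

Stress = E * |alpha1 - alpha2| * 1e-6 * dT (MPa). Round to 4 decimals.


delta_alpha = |42 - 36| = 6 x 10^-6/C
Stress = 1243 * 6e-6 * 91
= 0.6787 MPa

0.6787


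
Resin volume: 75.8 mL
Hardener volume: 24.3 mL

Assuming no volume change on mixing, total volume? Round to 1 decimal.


V_total = 75.8 + 24.3 = 100.1 mL

100.1


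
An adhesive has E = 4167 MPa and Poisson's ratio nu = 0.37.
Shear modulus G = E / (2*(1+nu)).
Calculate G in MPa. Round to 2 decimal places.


G = 4167 / (2*(1+0.37))
= 4167 / 2.74
= 1520.80 MPa

1520.80


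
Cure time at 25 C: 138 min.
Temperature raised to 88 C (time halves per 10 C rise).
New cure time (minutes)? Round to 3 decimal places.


Acceleration factor = 2^(63/10) = 78.7932
New time = 138 / 78.7932 = 1.751 min

1.751


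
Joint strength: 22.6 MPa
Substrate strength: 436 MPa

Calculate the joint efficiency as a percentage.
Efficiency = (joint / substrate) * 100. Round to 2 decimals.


Efficiency = (22.6 / 436) * 100 = 5.18%

5.18


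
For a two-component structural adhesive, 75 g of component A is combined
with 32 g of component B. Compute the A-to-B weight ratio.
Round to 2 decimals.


Weight ratio A:B = 75 / 32
= 2.34

2.34


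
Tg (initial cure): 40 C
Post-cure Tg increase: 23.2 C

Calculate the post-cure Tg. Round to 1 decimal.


Post-cure Tg = 40 + 23.2 = 63.2 C

63.2


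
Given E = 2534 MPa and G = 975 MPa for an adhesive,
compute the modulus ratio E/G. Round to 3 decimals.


E/G ratio = 2534 / 975 = 2.599

2.599


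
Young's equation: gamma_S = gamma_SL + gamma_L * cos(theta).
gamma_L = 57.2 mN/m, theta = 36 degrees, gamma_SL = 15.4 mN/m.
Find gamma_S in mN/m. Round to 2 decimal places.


cos(36 deg) = 0.809017
gamma_S = 15.4 + 57.2 * 0.809017
= 61.68 mN/m

61.68


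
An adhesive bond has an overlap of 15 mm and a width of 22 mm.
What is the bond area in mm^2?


Bond area = overlap * width
= 15 * 22
= 330 mm^2

330


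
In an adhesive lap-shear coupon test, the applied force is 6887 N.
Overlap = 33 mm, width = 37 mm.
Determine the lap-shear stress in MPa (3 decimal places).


stress = F / (overlap * width)
= 6887 / (33 * 37)
= 5.640 MPa

5.640


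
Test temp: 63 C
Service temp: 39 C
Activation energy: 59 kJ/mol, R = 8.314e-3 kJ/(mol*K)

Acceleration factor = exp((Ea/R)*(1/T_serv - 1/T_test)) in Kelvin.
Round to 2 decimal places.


AF = exp((59/0.008314)*(1/312.15 - 1/336.15))
= 5.07

5.07


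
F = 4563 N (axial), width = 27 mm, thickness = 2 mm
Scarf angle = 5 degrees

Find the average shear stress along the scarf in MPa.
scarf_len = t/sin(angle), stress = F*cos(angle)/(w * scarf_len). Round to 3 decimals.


scarf_len = 2/sin(5 deg) = 22.9474
cos(5 deg) = 0.996195
stress = 4563*0.996195/(27*22.9474) = 7.337 MPa

7.337


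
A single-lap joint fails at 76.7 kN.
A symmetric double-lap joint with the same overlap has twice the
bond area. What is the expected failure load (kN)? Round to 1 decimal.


Double-lap load = 2 * 76.7 = 153.4 kN

153.4


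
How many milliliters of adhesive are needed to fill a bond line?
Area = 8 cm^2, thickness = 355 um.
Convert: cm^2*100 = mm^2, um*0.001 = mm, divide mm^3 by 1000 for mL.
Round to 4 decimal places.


= (8 * 100) * (355 * 0.001) / 1000
= 0.2840 mL

0.2840


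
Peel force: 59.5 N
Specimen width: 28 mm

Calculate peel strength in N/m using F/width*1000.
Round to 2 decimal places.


Peel strength = 59.5 / 28 * 1000 = 2125.00 N/m

2125.00


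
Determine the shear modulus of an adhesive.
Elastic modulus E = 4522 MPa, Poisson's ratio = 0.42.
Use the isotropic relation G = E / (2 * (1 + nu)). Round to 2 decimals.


G = 4522 / (2*(1+0.42)) = 4522 / 2.84
= 1592.25 MPa

1592.25


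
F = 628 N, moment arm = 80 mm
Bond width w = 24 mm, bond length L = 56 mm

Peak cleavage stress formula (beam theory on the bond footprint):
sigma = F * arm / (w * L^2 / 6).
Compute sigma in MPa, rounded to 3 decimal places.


sigma = (628 * 80) / (24 * 3136 / 6)
= 50240 * 6 / 75264
= 301440 / 75264
= 4.005 MPa

4.005


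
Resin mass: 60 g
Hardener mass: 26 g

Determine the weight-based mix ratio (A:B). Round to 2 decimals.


Ratio = 60 / 26 = 2.31

2.31


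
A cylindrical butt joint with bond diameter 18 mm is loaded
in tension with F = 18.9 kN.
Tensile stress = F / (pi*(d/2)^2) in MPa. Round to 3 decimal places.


Area = pi * (18/2)^2 = 254.4690 mm^2
Stress = 18.9*1000 / 254.4690
= 74.272 MPa

74.272


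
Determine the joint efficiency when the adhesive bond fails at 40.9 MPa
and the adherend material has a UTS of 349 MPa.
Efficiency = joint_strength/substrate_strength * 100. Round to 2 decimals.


Joint efficiency = 40.9 / 349 * 100
= 11.72%

11.72


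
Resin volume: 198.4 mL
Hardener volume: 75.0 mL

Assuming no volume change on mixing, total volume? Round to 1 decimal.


V_total = 198.4 + 75.0 = 273.4 mL

273.4


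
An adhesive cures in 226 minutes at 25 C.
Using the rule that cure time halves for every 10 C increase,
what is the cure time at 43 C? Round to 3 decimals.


Factor = 2^((43 - 25) / 10) = 3.4822
Cure time = 226 / 3.4822
= 64.901 minutes

64.901


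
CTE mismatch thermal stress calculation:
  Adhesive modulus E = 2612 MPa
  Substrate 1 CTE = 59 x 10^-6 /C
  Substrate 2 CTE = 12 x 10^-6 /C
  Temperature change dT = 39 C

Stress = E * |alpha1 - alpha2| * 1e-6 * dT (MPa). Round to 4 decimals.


delta_alpha = |59 - 12| = 47 x 10^-6/C
Stress = 2612 * 47e-6 * 39
= 4.7878 MPa

4.7878


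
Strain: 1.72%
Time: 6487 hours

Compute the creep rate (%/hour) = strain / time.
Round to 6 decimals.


Creep rate = 1.72 / 6487
= 0.000265 %/h

0.000265


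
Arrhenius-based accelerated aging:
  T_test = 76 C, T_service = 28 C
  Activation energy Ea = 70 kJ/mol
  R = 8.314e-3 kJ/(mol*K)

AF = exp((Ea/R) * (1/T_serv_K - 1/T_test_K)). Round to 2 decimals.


T_test_K = 349.15, T_serv_K = 301.15
AF = exp((70/8.314e-3) * (1/301.15 - 1/349.15))
= 46.69

46.69


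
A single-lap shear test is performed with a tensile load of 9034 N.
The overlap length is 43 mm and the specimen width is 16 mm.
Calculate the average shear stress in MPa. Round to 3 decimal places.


Shear stress = F / (overlap * width)
= 9034 / (43 * 16)
= 9034 / 688
= 13.131 MPa

13.131


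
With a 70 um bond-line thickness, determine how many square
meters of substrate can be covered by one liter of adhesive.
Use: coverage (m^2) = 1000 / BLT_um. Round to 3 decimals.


Coverage = 1000 / 70 = 14.286 m^2

14.286


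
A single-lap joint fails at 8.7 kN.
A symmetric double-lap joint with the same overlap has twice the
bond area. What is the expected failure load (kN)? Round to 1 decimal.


Double-lap load = 2 * 8.7 = 17.4 kN

17.4


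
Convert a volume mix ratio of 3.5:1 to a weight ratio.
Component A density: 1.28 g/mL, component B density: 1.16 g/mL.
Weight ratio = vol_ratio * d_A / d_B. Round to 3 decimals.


= 3.5 * 1.28 / 1.16 = 3.862

3.862


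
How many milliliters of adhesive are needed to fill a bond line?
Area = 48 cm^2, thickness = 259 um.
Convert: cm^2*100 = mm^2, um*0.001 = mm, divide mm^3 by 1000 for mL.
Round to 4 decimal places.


= (48 * 100) * (259 * 0.001) / 1000
= 1.2432 mL

1.2432


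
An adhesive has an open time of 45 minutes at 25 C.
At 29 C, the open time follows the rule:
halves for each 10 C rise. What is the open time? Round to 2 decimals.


Factor = 2^((29-25)/10) = 1.3195
Open time = 45 / 1.3195 = 34.10 min

34.10


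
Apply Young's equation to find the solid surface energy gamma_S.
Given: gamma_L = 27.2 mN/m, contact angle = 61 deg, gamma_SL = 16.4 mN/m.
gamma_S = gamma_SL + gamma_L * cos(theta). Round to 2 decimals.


theta_rad = 61 * pi/180 = 1.064651
gamma_S = 16.4 + 27.2 * cos(1.064651)
= 29.59 mN/m

29.59


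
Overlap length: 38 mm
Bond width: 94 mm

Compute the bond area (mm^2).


Bond area = 38 * 94 = 3572 mm^2

3572


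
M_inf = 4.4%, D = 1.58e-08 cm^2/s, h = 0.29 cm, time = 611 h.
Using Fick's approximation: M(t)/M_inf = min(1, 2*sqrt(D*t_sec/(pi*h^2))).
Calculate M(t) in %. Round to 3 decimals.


t = 2199600 s
ratio = min(1, 2*sqrt(1.58e-08*2199600/(pi*0.0841)))
= 0.725366
M(t) = 4.4 * 0.725366 = 3.192%

3.192


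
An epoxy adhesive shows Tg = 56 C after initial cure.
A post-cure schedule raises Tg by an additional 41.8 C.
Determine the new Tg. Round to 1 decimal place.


New Tg = 56 + 41.8
= 97.8 C

97.8


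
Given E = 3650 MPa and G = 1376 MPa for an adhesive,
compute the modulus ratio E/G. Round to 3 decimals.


E/G ratio = 3650 / 1376 = 2.653

2.653


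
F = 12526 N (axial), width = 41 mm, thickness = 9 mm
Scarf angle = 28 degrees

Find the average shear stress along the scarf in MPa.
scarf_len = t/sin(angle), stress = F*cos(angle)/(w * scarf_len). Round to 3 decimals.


scarf_len = 9/sin(28 deg) = 19.1705
cos(28 deg) = 0.882948
stress = 12526*0.882948/(41*19.1705) = 14.071 MPa

14.071


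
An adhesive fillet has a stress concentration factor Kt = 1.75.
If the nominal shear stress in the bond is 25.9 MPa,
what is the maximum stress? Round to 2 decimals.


Max stress = 25.9 * 1.75 = 45.33 MPa

45.33


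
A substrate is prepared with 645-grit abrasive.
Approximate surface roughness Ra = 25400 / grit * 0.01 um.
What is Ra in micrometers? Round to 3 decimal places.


Ra = 25400 / 645 * 0.01 = 0.394 um

0.394


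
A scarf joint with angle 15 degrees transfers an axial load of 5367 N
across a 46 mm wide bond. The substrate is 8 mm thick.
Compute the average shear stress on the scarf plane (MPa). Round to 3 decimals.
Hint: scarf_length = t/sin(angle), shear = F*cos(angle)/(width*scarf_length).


scarf_length = 8 / sin(15 deg) = 30.9096 mm
cos(15 deg) = 0.965926
shear stress = 5367 * 0.965926 / (46 * 30.9096)
= 3.646 MPa

3.646


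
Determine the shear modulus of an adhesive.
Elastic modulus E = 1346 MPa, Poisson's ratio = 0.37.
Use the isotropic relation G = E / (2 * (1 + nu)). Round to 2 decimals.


G = 1346 / (2*(1+0.37)) = 1346 / 2.74
= 491.24 MPa

491.24


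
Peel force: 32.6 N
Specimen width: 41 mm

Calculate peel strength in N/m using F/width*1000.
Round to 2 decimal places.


Peel strength = 32.6 / 41 * 1000 = 795.12 N/m

795.12


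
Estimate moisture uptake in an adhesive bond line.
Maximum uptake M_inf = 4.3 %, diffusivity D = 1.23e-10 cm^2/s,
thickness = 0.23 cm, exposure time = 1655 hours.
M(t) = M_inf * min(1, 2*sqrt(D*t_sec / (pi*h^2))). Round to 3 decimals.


Convert time: 1655 h = 5958000 s
ratio = min(1, 2*sqrt(1.23e-10*5958000/(pi*0.23^2)))
= 0.132810
M(t) = 4.3 * 0.132810 = 0.571%

0.571


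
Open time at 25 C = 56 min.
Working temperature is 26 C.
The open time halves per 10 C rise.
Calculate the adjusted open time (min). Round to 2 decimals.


factor = 2^((26 - 25) / 10) = 1.0718
ot = 56 / 1.0718 = 52.25 min

52.25


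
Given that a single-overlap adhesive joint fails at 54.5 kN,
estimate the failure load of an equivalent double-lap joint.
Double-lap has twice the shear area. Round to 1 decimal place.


Double-lap factor = 2
Expected load = 54.5 * 2 = 109.0 kN

109.0


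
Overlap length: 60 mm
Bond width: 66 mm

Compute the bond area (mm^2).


Bond area = 60 * 66 = 3960 mm^2

3960


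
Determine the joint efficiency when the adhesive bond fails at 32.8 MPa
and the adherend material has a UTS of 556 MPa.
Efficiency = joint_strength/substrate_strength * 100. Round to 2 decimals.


Joint efficiency = 32.8 / 556 * 100
= 5.90%

5.90


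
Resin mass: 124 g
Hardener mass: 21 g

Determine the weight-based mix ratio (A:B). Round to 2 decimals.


Ratio = 124 / 21 = 5.90

5.90


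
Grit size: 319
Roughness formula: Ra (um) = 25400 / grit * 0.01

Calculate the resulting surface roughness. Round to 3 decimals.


Ra = 25400 / 319 * 0.01
= 0.796 um

0.796


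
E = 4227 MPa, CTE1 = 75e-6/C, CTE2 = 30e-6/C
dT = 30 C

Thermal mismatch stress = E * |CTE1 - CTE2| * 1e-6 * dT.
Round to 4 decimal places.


= 4227 * 45e-6 * 30
= 5.7065 MPa

5.7065


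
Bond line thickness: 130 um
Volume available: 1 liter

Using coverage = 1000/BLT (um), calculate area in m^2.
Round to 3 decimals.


1 L = 1e6 mm^3, thickness = 130 um = 0.13 mm
Area = 1e6 / 0.13 mm^2 = (1e6 / 0.13) / 1e6 m^2 = 1000 / 130 m^2
= 7.692 m^2

7.692


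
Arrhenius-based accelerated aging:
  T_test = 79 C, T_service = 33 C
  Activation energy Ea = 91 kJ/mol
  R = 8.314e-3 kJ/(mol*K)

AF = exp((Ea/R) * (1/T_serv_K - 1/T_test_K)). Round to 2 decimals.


T_test_K = 352.15, T_serv_K = 306.15
AF = exp((91/8.314e-3) * (1/306.15 - 1/352.15))
= 106.71

106.71


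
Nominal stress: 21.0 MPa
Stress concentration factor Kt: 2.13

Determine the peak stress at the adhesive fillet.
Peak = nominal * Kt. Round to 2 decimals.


Peak stress = 21.0 * 2.13
= 44.73 MPa

44.73


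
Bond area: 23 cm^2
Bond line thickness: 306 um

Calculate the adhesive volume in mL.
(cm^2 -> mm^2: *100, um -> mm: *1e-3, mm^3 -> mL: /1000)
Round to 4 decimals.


V = 23*100 * 306*1e-3 / 1000
= 0.7038 mL

0.7038


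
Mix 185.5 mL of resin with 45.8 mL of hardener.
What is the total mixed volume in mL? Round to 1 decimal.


Total = 185.5 + 45.8 = 231.3 mL

231.3


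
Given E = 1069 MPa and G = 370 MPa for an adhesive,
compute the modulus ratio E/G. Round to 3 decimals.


E/G ratio = 1069 / 370 = 2.889

2.889


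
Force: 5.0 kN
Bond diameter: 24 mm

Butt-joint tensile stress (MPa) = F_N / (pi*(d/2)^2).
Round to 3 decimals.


F_N = 5.0 * 1000 = 5000.0 N
A = pi*(12.0)^2 = 452.3893 mm^2
stress = 5000.0 / 452.3893 = 11.052 MPa

11.052


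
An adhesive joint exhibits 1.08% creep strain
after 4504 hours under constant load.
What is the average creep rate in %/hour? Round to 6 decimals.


Creep rate = strain / time
= 1.08 / 4504
= 0.000240 %/h

0.000240


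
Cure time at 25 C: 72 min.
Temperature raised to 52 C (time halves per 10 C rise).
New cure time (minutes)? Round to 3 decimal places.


Acceleration factor = 2^(27/10) = 6.4980
New time = 72 / 6.4980 = 11.080 min

11.080


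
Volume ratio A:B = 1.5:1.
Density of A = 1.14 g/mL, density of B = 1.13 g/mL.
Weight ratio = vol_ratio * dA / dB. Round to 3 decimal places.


Wt ratio = 1.5 * 1.14 / 1.13
= 1.513

1.513


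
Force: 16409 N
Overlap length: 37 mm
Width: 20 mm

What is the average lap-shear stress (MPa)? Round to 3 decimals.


Average shear stress = F / (overlap * width)
= 16409 / (37 * 20)
= 22.174 MPa

22.174


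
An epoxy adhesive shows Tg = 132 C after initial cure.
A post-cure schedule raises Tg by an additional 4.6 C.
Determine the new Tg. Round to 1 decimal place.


New Tg = 132 + 4.6
= 136.6 C

136.6


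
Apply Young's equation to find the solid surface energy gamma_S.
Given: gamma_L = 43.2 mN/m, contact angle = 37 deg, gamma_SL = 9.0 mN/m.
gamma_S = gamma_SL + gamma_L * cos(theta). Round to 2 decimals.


theta_rad = 37 * pi/180 = 0.645772
gamma_S = 9.0 + 43.2 * cos(0.645772)
= 43.50 mN/m

43.50


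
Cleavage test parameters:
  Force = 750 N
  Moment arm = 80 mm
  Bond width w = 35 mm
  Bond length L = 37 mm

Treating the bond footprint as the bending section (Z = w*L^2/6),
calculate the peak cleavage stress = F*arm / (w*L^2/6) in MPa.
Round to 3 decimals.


M = 750 * 80 = 60000 N*mm
Z = 35 * 37^2 / 6 = 47915 / 6 mm^3
sigma = M / Z = 6 * 60000 / 47915 = 360000 / 47915
= 7.513 MPa

7.513


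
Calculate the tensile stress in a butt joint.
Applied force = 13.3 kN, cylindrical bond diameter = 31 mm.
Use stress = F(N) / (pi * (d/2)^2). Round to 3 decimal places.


A = pi * 15.5^2 = 754.7676 mm^2
sigma = 13300.0 / 754.7676 = 17.621 MPa

17.621


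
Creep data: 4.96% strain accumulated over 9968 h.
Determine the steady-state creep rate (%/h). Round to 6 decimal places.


Rate = 4.96 / 9968 = 0.000498 %/h

0.000498


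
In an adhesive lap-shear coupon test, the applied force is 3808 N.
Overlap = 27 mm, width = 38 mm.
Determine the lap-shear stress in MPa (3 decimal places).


stress = F / (overlap * width)
= 3808 / (27 * 38)
= 3.712 MPa

3.712


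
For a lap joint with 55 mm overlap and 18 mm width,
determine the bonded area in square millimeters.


Area = 55 * 18 = 990 mm^2

990


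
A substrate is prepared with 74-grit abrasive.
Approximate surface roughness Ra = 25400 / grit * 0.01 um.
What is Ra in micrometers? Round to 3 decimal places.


Ra = 25400 / 74 * 0.01 = 3.432 um

3.432


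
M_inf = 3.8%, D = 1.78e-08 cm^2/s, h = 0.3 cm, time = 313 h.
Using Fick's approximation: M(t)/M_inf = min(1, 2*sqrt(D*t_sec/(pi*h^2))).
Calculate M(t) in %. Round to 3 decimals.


t = 1126800 s
ratio = min(1, 2*sqrt(1.78e-08*1126800/(pi*0.0900)))
= 0.532681
M(t) = 3.8 * 0.532681 = 2.024%

2.024


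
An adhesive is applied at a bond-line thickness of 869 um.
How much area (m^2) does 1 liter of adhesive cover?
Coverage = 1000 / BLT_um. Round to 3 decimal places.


Coverage = 1000 / 869 = 1.151 m^2

1.151


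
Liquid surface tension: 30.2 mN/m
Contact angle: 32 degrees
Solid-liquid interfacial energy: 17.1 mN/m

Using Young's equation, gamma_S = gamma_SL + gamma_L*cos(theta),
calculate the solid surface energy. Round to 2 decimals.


gamma_S = 17.1 + 30.2 * cos(32)
= 42.71 mN/m

42.71


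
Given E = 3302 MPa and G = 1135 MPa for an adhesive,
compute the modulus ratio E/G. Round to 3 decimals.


E/G ratio = 3302 / 1135 = 2.909

2.909


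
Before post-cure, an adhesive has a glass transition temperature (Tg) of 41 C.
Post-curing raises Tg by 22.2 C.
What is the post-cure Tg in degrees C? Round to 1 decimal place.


Tg_post = Tg_base + delta_Tg
= 41 + 22.2
= 63.2 C

63.2


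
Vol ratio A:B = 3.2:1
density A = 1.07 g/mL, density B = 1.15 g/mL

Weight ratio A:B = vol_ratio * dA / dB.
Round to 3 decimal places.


Weight ratio = 3.2 * 1.07 / 1.15
= 2.977

2.977


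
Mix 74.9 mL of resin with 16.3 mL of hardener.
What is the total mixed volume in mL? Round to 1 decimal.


Total = 74.9 + 16.3 = 91.2 mL

91.2


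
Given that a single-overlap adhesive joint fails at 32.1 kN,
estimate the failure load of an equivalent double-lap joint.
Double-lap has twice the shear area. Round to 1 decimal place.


Double-lap factor = 2
Expected load = 32.1 * 2 = 64.2 kN

64.2


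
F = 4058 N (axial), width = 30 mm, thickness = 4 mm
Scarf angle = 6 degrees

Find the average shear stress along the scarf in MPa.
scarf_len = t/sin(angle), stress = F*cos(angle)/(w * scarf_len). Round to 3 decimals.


scarf_len = 4/sin(6 deg) = 38.2671
cos(6 deg) = 0.994522
stress = 4058*0.994522/(30*38.2671) = 3.515 MPa

3.515


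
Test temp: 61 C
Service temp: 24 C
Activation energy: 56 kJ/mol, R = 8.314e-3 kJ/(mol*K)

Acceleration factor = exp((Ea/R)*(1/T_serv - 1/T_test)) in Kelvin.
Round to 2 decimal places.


AF = exp((56/0.008314)*(1/297.15 - 1/334.15))
= 12.30

12.30


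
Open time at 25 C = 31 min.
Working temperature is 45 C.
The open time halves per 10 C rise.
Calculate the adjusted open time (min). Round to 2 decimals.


factor = 2^((45 - 25) / 10) = 4.0000
ot = 31 / 4.0000 = 7.75 min

7.75


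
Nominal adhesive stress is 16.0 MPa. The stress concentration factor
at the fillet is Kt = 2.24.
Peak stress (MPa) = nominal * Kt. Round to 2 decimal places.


Peak = 16.0 * 2.24 = 35.84 MPa

35.84


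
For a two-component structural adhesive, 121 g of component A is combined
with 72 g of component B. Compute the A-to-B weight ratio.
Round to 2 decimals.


Weight ratio A:B = 121 / 72
= 1.68

1.68


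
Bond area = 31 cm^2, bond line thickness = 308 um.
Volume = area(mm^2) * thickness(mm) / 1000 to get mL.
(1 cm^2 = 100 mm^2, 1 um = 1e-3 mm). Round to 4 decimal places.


area_mm2 = 31 * 100 = 3100
blt_mm = 308 * 1e-3 = 0.308
vol_mm3 = 3100 * 0.308 = 954.8
vol_mL = 954.8 / 1000 = 0.9548 mL

0.9548


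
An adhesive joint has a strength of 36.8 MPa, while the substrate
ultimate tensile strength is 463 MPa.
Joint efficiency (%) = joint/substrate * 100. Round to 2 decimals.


Efficiency = 36.8 / 463 * 100
= 7.95%

7.95


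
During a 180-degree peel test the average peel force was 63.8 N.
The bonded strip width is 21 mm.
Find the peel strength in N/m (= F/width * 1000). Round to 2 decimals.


Peel strength = F/width * 1000
= 63.8 / 21 * 1000
= 3038.10 N/m

3038.10


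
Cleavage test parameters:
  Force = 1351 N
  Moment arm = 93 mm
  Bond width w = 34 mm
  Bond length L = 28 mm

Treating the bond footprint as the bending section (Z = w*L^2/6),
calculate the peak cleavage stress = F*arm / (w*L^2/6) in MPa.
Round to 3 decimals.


M = 1351 * 93 = 125643 N*mm
Z = 34 * 28^2 / 6 = 26656 / 6 mm^3
sigma = M / Z = 6 * 125643 / 26656 = 753858 / 26656
= 28.281 MPa

28.281


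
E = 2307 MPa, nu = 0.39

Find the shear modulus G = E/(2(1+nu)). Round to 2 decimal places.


G = 2307 / (2 * 1.39)
= 829.86 MPa

829.86


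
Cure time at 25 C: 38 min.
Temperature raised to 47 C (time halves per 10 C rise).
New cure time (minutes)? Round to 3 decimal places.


Acceleration factor = 2^(22/10) = 4.5948
New time = 38 / 4.5948 = 8.270 min

8.270


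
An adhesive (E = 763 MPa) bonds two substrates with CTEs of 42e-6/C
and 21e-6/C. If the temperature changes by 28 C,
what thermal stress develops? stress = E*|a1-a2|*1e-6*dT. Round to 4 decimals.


Stress = 763 * |42 - 21| * 1e-6 * 28
= 0.4486 MPa

0.4486


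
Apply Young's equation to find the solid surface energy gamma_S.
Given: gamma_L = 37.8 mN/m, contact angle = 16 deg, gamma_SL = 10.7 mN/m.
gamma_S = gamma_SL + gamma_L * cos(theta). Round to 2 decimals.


theta_rad = 16 * pi/180 = 0.279253
gamma_S = 10.7 + 37.8 * cos(0.279253)
= 47.04 mN/m

47.04


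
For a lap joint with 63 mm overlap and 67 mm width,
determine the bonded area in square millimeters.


Area = 63 * 67 = 4221 mm^2

4221


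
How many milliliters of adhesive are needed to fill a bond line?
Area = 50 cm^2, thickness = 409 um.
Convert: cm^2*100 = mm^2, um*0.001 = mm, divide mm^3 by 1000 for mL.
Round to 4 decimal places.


= (50 * 100) * (409 * 0.001) / 1000
= 2.0450 mL

2.0450


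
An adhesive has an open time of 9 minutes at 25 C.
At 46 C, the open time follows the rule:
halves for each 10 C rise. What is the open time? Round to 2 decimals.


Factor = 2^((46-25)/10) = 4.2871
Open time = 9 / 4.2871 = 2.10 min

2.10


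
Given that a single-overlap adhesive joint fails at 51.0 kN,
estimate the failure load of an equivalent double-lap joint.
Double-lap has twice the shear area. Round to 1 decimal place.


Double-lap factor = 2
Expected load = 51.0 * 2 = 102.0 kN

102.0


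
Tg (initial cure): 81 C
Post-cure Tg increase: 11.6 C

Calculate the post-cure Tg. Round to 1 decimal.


Post-cure Tg = 81 + 11.6 = 92.6 C

92.6


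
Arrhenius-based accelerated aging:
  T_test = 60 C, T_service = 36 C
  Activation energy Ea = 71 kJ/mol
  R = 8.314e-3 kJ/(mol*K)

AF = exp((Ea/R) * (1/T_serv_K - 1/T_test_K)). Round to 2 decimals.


T_test_K = 333.15, T_serv_K = 309.15
AF = exp((71/8.314e-3) * (1/309.15 - 1/333.15))
= 7.32

7.32


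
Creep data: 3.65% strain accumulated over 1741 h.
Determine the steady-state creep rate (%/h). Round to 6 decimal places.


Rate = 3.65 / 1741 = 0.002096 %/h

0.002096


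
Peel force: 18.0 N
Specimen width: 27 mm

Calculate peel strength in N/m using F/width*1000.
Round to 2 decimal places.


Peel strength = 18.0 / 27 * 1000 = 666.67 N/m

666.67


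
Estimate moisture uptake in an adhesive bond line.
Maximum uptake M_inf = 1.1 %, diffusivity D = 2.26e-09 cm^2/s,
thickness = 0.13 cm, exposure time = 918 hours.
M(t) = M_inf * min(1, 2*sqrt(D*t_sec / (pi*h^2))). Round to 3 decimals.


Convert time: 918 h = 3304800 s
ratio = min(1, 2*sqrt(2.26e-09*3304800/(pi*0.13^2)))
= 0.750133
M(t) = 1.1 * 0.750133 = 0.825%

0.825


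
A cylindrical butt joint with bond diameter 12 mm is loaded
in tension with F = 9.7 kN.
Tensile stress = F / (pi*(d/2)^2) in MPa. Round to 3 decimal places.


Area = pi * (12/2)^2 = 113.0973 mm^2
Stress = 9.7*1000 / 113.0973
= 85.767 MPa

85.767


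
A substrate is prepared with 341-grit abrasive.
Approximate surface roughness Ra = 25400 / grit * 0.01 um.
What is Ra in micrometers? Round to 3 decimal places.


Ra = 25400 / 341 * 0.01 = 0.745 um

0.745
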